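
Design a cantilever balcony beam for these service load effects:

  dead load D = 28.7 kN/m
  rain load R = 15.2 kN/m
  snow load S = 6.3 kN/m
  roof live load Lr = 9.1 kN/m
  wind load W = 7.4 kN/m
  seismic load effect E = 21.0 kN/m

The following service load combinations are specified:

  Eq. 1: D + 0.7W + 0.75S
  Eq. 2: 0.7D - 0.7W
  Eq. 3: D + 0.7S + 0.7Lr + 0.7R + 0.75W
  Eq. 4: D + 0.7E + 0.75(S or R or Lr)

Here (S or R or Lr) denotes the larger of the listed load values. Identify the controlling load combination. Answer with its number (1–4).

Combination 3

(S or R or Lr) → R = 15.2 kN/m.
Eq. 1: 1.0(28.7) + 0.7(7.4) + 0.75(6.3) = 38.6
Eq. 2: 0.7(28.7) - 0.7(7.4) = 14.9
Eq. 3: 1.0(28.7) + 0.7(6.3) + 0.7(9.1) + 0.7(15.2) + 0.75(7.4) = 55.7
Eq. 4: 1.0(28.7) + 0.7(21.0) + 0.75(15.2) = 54.8
The largest value is 55.7 kN/m from combination 3.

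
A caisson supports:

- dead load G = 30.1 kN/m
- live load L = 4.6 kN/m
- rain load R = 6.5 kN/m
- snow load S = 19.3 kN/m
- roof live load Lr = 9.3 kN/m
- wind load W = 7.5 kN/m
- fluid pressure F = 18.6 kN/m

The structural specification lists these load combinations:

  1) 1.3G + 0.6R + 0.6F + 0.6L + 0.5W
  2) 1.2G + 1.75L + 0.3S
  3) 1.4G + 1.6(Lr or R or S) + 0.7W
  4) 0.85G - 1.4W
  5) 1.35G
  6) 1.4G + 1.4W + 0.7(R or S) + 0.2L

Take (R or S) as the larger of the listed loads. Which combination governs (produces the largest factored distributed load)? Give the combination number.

Combination 3

(Lr or R or S) → S = 19.3 kN/m; (R or S) → S = 19.3 kN/m.
1) 1.3(30.1) + 0.6(6.5) + 0.6(18.6) + 0.6(4.6) + 0.5(7.5) = 60.70
2) 1.2(30.1) + 1.75(4.6) + 0.3(19.3) = 49.96
3) 1.4(30.1) + 1.6(19.3) + 0.7(7.5) = 78.27
4) 0.85(30.1) - 1.4(7.5) = 15.09
5) 1.35(30.1) = 40.64
6) 1.4(30.1) + 1.4(7.5) + 0.7(19.3) + 0.2(4.6) = 67.07
The largest value is 78.27 kN/m from combination 3.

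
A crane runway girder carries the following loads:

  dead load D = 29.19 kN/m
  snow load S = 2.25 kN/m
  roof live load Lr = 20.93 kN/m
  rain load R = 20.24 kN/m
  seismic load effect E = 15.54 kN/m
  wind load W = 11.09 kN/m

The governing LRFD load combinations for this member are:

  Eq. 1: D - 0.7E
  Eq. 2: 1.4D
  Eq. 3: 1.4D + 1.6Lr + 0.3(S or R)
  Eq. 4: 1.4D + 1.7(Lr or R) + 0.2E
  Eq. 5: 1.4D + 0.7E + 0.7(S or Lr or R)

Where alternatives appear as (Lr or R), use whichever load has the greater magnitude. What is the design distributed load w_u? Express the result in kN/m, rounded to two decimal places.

(S or R) → R = 20.24 kN/m; (Lr or R) → Lr = 20.93 kN/m; (S or Lr or R) → Lr = 20.93 kN/m.
Eq. 1: 1.0(29.19) - 0.7(15.54) = 29.19 - 10.88 = 18.31
Eq. 2: 1.4(29.19) = 40.87
Eq. 3: 1.4(29.19) + 1.6(20.93) + 0.3(20.24) = 40.87 + 33.49 + 6.07 = 80.43
Eq. 4: 1.4(29.19) + 1.7(20.93) + 0.2(15.54) = 40.87 + 35.58 + 3.11 = 79.56
Eq. 5: 1.4(29.19) + 0.7(15.54) + 0.7(20.93) = 40.87 + 10.88 + 14.65 = 66.40
Combination 3 governs: w_u = 80.43 kN/m.

80.43 kN/m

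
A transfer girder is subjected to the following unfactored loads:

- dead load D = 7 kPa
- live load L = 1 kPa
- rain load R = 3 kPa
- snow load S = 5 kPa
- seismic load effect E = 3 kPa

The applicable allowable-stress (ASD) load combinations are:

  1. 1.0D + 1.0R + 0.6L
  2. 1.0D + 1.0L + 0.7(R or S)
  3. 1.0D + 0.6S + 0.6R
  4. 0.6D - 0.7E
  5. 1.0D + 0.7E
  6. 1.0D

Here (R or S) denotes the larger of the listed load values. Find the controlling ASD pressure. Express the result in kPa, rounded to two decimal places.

11.80 kPa

(R or S) → S = 5 kPa.
1. 1.0(7) + 1.0(3) + 0.6(1) = 7.00 + 3.00 + 0.60 = 10.60
2. 1.0(7) + 1.0(1) + 0.7(5) = 7.00 + 1.00 + 3.50 = 11.50
3. 1.0(7) + 0.6(5) + 0.6(3) = 7.00 + 3.00 + 1.80 = 11.80
4. 0.6(7) - 0.7(3) = 4.20 - 2.10 = 2.10
5. 1.0(7) + 0.7(3) = 7.00 + 2.10 = 9.10
6. 1.0(7) = 7.00
The controlling combination is 3, giving 11.80 kPa.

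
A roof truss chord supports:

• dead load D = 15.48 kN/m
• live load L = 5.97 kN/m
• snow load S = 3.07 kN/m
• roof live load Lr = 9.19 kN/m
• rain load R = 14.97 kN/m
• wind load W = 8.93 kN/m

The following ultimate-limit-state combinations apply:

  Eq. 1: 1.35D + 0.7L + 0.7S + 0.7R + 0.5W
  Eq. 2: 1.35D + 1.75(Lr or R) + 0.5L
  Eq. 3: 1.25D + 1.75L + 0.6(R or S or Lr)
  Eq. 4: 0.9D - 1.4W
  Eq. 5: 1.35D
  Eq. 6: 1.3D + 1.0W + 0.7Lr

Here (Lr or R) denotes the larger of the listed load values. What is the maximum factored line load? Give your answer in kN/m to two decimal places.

50.08 kN/m

(Lr or R) → R = 14.97 kN/m; (R or S or Lr) → R = 14.97 kN/m.
Eq. 1: 1.35(15.48) + 0.7(5.97) + 0.7(3.07) + 0.7(14.97) + 0.5(8.93) = 42.17
Eq. 2: 1.35(15.48) + 1.75(14.97) + 0.5(5.97) = 50.08
Eq. 3: 1.25(15.48) + 1.75(5.97) + 0.6(14.97) = 19.35 + 10.45 + 8.98 = 38.78
Eq. 4: 0.9(15.48) - 1.4(8.93) = 13.93 - 12.50 = 1.43
Eq. 5: 1.35(15.48) = 20.90
Eq. 6: 1.3(15.48) + 1.0(8.93) + 0.7(9.19) = 35.49
Combination 2 governs: w_u = 50.08 kN/m.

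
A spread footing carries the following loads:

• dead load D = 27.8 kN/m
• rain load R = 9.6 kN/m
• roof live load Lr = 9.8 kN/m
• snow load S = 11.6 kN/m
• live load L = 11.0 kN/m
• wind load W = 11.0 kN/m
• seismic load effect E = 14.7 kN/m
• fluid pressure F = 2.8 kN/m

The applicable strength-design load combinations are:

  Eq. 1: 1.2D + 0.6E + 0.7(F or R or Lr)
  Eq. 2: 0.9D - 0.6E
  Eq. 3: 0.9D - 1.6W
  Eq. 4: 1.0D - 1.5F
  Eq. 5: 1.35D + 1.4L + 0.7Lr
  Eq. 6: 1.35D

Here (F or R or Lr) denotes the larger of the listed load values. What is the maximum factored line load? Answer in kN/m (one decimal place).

59.8 kN/m

(F or R or Lr) → Lr = 9.8 kN/m.
Eq. 1: 1.2(27.8) + 0.6(14.7) + 0.7(9.8) = 49.0
Eq. 2: 0.9(27.8) - 0.6(14.7) = 25.0 - 8.8 = 16.2
Eq. 3: 0.9(27.8) - 1.6(11.0) = 25.0 - 17.6 = 7.4
Eq. 4: 1.0(27.8) - 1.5(2.8) = 27.8 - 4.2 = 23.6
Eq. 5: 1.35(27.8) + 1.4(11.0) + 0.7(9.8) = 37.5 + 15.4 + 6.9 = 59.8
Eq. 6: 1.35(27.8) = 37.5
Combination 5 governs: w_u = 59.8 kN/m.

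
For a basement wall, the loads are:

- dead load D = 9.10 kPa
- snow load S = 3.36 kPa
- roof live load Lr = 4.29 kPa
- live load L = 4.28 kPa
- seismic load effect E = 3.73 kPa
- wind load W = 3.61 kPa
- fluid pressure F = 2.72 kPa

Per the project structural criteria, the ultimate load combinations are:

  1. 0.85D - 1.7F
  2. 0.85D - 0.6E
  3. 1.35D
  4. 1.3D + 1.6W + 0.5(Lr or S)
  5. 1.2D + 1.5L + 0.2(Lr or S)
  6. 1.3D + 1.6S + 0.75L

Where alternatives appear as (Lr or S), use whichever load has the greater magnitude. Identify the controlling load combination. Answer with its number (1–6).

(Lr or S) → Lr = 4.29 kPa.
1. 0.85(9.10) - 1.7(2.72) = 3.11
2. 0.85(9.10) - 0.6(3.73) = 7.74 - 2.24 = 5.50
3. 1.35(9.10) = 12.29
4. 1.3(9.10) + 1.6(3.61) + 0.5(4.29) = 19.75
5. 1.2(9.10) + 1.5(4.28) + 0.2(4.29) = 10.92 + 6.42 + 0.86 = 18.20
6. 1.3(9.10) + 1.6(3.36) + 0.75(4.28) = 11.83 + 5.38 + 3.21 = 20.42
The largest value is 20.42 kPa from combination 6.

Combination 6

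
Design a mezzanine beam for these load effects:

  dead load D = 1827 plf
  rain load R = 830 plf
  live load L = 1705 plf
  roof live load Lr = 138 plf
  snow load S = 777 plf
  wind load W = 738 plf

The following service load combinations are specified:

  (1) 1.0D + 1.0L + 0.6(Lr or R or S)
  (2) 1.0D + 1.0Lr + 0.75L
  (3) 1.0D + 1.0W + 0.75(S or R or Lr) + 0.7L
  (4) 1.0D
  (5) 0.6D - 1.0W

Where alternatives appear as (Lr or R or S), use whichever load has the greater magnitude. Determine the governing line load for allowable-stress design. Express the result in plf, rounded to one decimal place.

(Lr or R or S) → R = 830 plf; (S or R or Lr) → R = 830 plf.
(1) 1.0(1827) + 1.0(1705) + 0.6(830) = 1827.0 + 1705.0 + 498.0 = 4030.0
(2) 1.0(1827) + 1.0(138) + 0.75(1705) = 1827.0 + 138.0 + 1278.8 = 3243.8
(3) 1.0(1827) + 1.0(738) + 0.75(830) + 0.7(1705) = 1827.0 + 738.0 + 622.5 + 1193.5 = 4381.0
(4) 1.0(1827) = 1827.0
(5) 0.6(1827) - 1.0(738) = 1096.2 - 738.0 = 358.2
Combination 3 governs: w = 4381.0 plf.

4381.0 plf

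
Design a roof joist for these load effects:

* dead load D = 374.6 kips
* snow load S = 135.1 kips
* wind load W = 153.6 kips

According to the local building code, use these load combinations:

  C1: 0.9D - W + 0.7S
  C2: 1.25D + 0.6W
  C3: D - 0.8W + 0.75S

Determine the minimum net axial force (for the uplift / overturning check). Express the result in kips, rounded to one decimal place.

C1: 0.9(374.6) - 1.0(153.6) + 0.7(135.1) = 337.1 - 153.6 + 94.6 = 278.1
C2: 1.25(374.6) + 0.6(153.6) = 560.4
C3: 1.0(374.6) - 0.8(153.6) + 0.75(135.1) = 374.6 - 122.9 + 101.3 = 353.0
Combination 1 gives the minimum: 278.1 kips.

278.1 kips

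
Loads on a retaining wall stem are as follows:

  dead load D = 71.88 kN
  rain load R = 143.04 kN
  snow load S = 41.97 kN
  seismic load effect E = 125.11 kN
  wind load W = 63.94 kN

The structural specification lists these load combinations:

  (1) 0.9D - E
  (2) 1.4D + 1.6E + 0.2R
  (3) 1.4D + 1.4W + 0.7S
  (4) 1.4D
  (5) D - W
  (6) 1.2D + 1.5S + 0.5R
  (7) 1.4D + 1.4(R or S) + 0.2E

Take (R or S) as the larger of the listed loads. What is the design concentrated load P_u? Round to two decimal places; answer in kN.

(R or S) → R = 143.04 kN.
(1) 0.9(71.88) - 1.0(125.11) = 64.69 - 125.11 = -60.42
(2) 1.4(71.88) + 1.6(125.11) + 0.2(143.04) = 100.63 + 200.18 + 28.61 = 329.42
(3) 1.4(71.88) + 1.4(63.94) + 0.7(41.97) = 100.63 + 89.52 + 29.38 = 219.53
(4) 1.4(71.88) = 100.63
(5) 1.0(71.88) - 1.0(63.94) = 71.88 - 63.94 = 7.94
(6) 1.2(71.88) + 1.5(41.97) + 0.5(143.04) = 220.73
(7) 1.4(71.88) + 1.4(143.04) + 0.2(125.11) = 100.63 + 200.26 + 25.02 = 325.91
The controlling combination is 2, giving 329.42 kN.

329.42 kN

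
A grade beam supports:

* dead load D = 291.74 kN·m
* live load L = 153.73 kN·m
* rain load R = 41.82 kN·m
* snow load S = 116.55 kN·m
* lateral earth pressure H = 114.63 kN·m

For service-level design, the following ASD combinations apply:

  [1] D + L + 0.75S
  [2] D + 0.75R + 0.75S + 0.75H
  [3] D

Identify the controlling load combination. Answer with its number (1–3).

Combination 1

[1] 1.0(291.74) + 1.0(153.73) + 0.75(116.55) = 291.74 + 153.73 + 87.41 = 532.88
[2] 1.0(291.74) + 0.75(41.82) + 0.75(116.55) + 0.75(114.63) = 291.74 + 31.37 + 87.41 + 85.97 = 496.49
[3] 1.0(291.74) = 291.74
The largest value is 532.88 kN·m from combination 1.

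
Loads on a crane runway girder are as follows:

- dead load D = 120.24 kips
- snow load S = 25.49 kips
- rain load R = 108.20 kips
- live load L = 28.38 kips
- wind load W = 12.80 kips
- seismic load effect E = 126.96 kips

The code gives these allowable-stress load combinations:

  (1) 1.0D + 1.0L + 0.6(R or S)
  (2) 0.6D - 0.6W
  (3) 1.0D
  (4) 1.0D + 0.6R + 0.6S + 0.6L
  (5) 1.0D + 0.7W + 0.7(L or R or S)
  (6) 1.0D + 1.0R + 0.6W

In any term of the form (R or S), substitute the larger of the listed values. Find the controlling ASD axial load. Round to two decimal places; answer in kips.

(R or S) → R = 108.20 kips; (L or R or S) → R = 108.20 kips.
(1) 1.0(120.24) + 1.0(28.38) + 0.6(108.20) = 120.24 + 28.38 + 64.92 = 213.54
(2) 0.6(120.24) - 0.6(12.80) = 72.14 - 7.68 = 64.46
(3) 1.0(120.24) = 120.24
(4) 1.0(120.24) + 0.6(108.20) + 0.6(25.49) + 0.6(28.38) = 120.24 + 64.92 + 15.29 + 17.03 = 217.48
(5) 1.0(120.24) + 0.7(12.80) + 0.7(108.20) = 120.24 + 8.96 + 75.74 = 204.94
(6) 1.0(120.24) + 1.0(108.20) + 0.6(12.80) = 120.24 + 108.20 + 7.68 = 236.12
Maximum is from combination 6.

236.12 kips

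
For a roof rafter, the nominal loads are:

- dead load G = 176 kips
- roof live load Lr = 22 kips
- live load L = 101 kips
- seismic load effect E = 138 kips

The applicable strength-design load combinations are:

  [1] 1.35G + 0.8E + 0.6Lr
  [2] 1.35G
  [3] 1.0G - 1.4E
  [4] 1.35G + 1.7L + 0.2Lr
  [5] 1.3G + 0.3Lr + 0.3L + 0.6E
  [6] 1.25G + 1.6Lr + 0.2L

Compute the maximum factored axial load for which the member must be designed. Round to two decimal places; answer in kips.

[1] 1.35(176) + 0.8(138) + 0.6(22) = 237.60 + 110.40 + 13.20 = 361.20
[2] 1.35(176) = 237.60
[3] 1.0(176) - 1.4(138) = 176.00 - 193.20 = -17.20
[4] 1.35(176) + 1.7(101) + 0.2(22) = 237.60 + 171.70 + 4.40 = 413.70
[5] 1.3(176) + 0.3(22) + 0.3(101) + 0.6(138) = 228.80 + 6.60 + 30.30 + 82.80 = 348.50
[6] 1.25(176) + 1.6(22) + 0.2(101) = 220.00 + 35.20 + 20.20 = 275.40
The controlling combination is 4, giving 413.70 kips.

413.70 kips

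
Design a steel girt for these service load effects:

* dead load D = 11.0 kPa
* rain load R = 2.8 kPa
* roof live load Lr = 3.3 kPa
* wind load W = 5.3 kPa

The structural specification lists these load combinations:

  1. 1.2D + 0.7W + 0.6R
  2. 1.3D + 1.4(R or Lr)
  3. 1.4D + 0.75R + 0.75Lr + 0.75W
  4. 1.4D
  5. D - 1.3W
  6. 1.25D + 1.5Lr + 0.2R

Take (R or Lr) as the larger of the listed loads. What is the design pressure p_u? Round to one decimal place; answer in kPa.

24.0 kPa

(R or Lr) → Lr = 3.3 kPa.
1. 1.2(11.0) + 0.7(5.3) + 0.6(2.8) = 13.2 + 3.7 + 1.7 = 18.6
2. 1.3(11.0) + 1.4(3.3) = 14.3 + 4.6 = 18.9
3. 1.4(11.0) + 0.75(2.8) + 0.75(3.3) + 0.75(5.3) = 15.4 + 2.1 + 2.5 + 4.0 = 24.0
4. 1.4(11.0) = 15.4
5. 1.0(11.0) - 1.3(5.3) = 11.0 - 6.9 = 4.1
6. 1.25(11.0) + 1.5(3.3) + 0.2(2.8) = 19.3
The controlling combination is 3, giving 24.0 kPa.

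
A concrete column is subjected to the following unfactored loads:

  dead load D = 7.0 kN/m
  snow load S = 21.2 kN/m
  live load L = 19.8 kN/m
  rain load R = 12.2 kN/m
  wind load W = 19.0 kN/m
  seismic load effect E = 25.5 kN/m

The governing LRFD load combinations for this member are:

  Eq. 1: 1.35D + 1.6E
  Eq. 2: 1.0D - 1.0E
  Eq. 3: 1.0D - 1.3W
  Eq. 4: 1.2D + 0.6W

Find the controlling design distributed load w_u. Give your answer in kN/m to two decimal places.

Eq. 1: 1.35(7.0) + 1.6(25.5) = 9.45 + 40.80 = 50.25
Eq. 2: 1.0(7.0) - 1.0(25.5) = 7.00 - 25.50 = -18.50
Eq. 3: 1.0(7.0) - 1.3(19.0) = 7.00 - 24.70 = -17.70
Eq. 4: 1.2(7.0) + 0.6(19.0) = 8.40 + 11.40 = 19.80
Maximum is from combination 1.

50.25 kN/m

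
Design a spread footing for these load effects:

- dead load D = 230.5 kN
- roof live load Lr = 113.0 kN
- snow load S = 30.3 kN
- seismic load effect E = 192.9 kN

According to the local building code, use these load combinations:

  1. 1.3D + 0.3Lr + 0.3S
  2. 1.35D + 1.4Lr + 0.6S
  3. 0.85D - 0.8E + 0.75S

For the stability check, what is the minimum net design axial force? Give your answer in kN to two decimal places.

64.33 kN

1. 1.3(230.5) + 0.3(113.0) + 0.3(30.3) = 299.65 + 33.90 + 9.09 = 342.64
2. 1.35(230.5) + 1.4(113.0) + 0.6(30.3) = 311.18 + 158.20 + 18.18 = 487.56
3. 0.85(230.5) - 0.8(192.9) + 0.75(30.3) = 64.33
Combination 3 gives the minimum: 64.33 kN.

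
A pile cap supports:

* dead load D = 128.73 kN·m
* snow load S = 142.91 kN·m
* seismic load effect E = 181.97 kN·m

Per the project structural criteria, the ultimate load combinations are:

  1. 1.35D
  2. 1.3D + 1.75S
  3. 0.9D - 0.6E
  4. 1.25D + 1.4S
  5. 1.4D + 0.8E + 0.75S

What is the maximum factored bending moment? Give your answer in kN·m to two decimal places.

1. 1.35(128.73) = 173.79
2. 1.3(128.73) + 1.75(142.91) = 167.35 + 250.09 = 417.44
3. 0.9(128.73) - 0.6(181.97) = 115.86 - 109.18 = 6.68
4. 1.25(128.73) + 1.4(142.91) = 360.99
5. 1.4(128.73) + 0.8(181.97) + 0.75(142.91) = 180.22 + 145.58 + 107.18 = 432.98
Maximum is from combination 5.

432.98 kN·m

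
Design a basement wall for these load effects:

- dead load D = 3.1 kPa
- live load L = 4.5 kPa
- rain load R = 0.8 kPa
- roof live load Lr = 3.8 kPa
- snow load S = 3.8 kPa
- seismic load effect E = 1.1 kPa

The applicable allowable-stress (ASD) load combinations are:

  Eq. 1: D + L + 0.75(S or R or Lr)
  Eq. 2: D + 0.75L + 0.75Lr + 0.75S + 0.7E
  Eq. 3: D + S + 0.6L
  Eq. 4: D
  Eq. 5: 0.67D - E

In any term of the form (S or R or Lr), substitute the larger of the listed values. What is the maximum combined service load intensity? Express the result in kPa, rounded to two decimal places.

12.95 kPa

(S or R or Lr) → S = 3.8 kPa.
Eq. 1: 1.0(3.1) + 1.0(4.5) + 0.75(3.8) = 3.10 + 4.50 + 2.85 = 10.45
Eq. 2: 1.0(3.1) + 0.75(4.5) + 0.75(3.8) + 0.75(3.8) + 0.7(1.1) = 3.10 + 3.38 + 2.85 + 2.85 + 0.77 = 12.95
Eq. 3: 1.0(3.1) + 1.0(3.8) + 0.6(4.5) = 3.10 + 3.80 + 2.70 = 9.60
Eq. 4: 1.0(3.1) = 3.10
Eq. 5: 0.67(3.1) - 1.0(1.1) = 2.08 - 1.10 = 0.98
The controlling combination is 2, giving 12.95 kPa.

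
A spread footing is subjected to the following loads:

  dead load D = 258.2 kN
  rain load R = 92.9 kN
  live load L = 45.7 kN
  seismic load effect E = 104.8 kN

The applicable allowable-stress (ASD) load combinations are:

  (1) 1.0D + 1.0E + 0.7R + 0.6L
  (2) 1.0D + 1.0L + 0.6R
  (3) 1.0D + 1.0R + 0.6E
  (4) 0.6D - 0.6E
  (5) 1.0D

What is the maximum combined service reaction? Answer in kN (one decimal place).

(1) 1.0(258.2) + 1.0(104.8) + 0.7(92.9) + 0.6(45.7) = 455.5
(2) 1.0(258.2) + 1.0(45.7) + 0.6(92.9) = 359.6
(3) 1.0(258.2) + 1.0(92.9) + 0.6(104.8) = 414.0
(4) 0.6(258.2) - 0.6(104.8) = 92.0
(5) 1.0(258.2) = 258.2
The controlling combination is 1, giving 455.5 kN.

455.5 kN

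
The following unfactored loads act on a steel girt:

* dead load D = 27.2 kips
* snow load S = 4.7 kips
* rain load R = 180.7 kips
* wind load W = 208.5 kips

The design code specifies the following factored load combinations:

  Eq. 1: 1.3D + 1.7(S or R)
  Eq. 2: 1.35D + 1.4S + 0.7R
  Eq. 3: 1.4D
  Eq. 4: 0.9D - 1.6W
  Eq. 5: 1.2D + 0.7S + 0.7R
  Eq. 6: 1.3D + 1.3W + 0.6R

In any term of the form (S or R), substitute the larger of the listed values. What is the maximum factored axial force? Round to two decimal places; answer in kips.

414.83 kips

(S or R) → R = 180.7 kips.
Eq. 1: 1.3(27.2) + 1.7(180.7) = 342.55
Eq. 2: 1.35(27.2) + 1.4(4.7) + 0.7(180.7) = 169.79
Eq. 3: 1.4(27.2) = 38.08
Eq. 4: 0.9(27.2) - 1.6(208.5) = -309.12
Eq. 5: 1.2(27.2) + 0.7(4.7) + 0.7(180.7) = 162.42
Eq. 6: 1.3(27.2) + 1.3(208.5) + 0.6(180.7) = 414.83
Maximum is from combination 6.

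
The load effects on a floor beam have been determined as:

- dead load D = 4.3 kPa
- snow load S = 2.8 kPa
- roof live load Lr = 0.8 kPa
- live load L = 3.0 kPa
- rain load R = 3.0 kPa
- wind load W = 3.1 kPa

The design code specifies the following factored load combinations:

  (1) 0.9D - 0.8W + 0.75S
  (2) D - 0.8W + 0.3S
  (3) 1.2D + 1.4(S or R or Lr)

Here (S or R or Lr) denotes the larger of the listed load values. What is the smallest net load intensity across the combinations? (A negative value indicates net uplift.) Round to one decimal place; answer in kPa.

(S or R or Lr) → R = 3.0 kPa.
(1) 0.9(4.3) - 0.8(3.1) + 0.75(2.8) = 3.9 - 2.5 + 2.1 = 3.5
(2) 1.0(4.3) - 0.8(3.1) + 0.3(2.8) = 2.7
(3) 1.2(4.3) + 1.4(3.0) = 5.2 + 4.2 = 9.4
Combination 2 gives the minimum: 2.7 kPa.

2.7 kPa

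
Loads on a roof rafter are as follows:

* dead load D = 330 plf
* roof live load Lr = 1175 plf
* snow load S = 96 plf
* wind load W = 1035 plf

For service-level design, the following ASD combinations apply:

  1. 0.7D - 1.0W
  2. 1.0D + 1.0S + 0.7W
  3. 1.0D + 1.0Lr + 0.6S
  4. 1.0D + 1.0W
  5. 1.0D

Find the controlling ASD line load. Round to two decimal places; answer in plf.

1. 0.7(330) - 1.0(1035) = 231.00 - 1035.00 = -804.00
2. 1.0(330) + 1.0(96) + 0.7(1035) = 330.00 + 96.00 + 724.50 = 1150.50
3. 1.0(330) + 1.0(1175) + 0.6(96) = 330.00 + 1175.00 + 57.60 = 1562.60
4. 1.0(330) + 1.0(1035) = 330.00 + 1035.00 = 1365.00
5. 1.0(330) = 330.00
Maximum is from combination 3.

1562.60 plf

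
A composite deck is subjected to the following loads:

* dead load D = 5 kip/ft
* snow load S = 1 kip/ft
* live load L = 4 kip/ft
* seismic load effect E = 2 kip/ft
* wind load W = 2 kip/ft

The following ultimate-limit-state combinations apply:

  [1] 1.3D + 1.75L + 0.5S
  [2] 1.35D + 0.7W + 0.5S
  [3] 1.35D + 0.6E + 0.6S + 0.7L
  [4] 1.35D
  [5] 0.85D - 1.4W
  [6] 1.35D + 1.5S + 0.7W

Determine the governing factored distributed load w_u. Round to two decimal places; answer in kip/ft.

[1] 1.3(5) + 1.75(4) + 0.5(1) = 6.50 + 7.00 + 0.50 = 14.00
[2] 1.35(5) + 0.7(2) + 0.5(1) = 6.75 + 1.40 + 0.50 = 8.65
[3] 1.35(5) + 0.6(2) + 0.6(1) + 0.7(4) = 6.75 + 1.20 + 0.60 + 2.80 = 11.35
[4] 1.35(5) = 6.75
[5] 0.85(5) - 1.4(2) = 4.25 - 2.80 = 1.45
[6] 1.35(5) + 1.5(1) + 0.7(2) = 6.75 + 1.50 + 1.40 = 9.65
Combination 1 governs: w_u = 14.00 kip/ft.

14.00 kip/ft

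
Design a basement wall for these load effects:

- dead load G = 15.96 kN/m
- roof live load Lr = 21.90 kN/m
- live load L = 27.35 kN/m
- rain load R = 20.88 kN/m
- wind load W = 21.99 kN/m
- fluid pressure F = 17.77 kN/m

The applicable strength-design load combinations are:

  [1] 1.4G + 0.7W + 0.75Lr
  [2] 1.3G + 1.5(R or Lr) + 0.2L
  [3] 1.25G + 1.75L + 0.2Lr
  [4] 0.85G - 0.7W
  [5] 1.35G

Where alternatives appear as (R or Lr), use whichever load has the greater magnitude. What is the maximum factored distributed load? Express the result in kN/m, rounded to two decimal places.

(R or Lr) → Lr = 21.90 kN/m.
[1] 1.4(15.96) + 0.7(21.99) + 0.75(21.90) = 54.16
[2] 1.3(15.96) + 1.5(21.90) + 0.2(27.35) = 59.07
[3] 1.25(15.96) + 1.75(27.35) + 0.2(21.90) = 72.19
[4] 0.85(15.96) - 0.7(21.99) = -1.83
[5] 1.35(15.96) = 21.55
Maximum is from combination 3.

72.19 kN/m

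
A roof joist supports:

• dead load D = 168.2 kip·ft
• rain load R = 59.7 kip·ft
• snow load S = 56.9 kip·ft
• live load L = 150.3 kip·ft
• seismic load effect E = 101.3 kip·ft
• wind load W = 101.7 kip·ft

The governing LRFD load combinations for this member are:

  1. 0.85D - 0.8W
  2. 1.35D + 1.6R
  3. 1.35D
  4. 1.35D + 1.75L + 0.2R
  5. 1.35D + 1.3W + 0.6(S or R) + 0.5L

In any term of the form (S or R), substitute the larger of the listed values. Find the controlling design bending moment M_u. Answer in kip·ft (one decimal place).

(S or R) → R = 59.7 kip·ft.
1. 0.85(168.2) - 0.8(101.7) = 143.0 - 81.4 = 61.6
2. 1.35(168.2) + 1.6(59.7) = 227.1 + 95.5 = 322.6
3. 1.35(168.2) = 227.1
4. 1.35(168.2) + 1.75(150.3) + 0.2(59.7) = 227.1 + 263.0 + 11.9 = 502.0
5. 1.35(168.2) + 1.3(101.7) + 0.6(59.7) + 0.5(150.3) = 227.1 + 132.2 + 35.8 + 75.2 = 470.3
Maximum is from combination 4.

502.0 kip·ft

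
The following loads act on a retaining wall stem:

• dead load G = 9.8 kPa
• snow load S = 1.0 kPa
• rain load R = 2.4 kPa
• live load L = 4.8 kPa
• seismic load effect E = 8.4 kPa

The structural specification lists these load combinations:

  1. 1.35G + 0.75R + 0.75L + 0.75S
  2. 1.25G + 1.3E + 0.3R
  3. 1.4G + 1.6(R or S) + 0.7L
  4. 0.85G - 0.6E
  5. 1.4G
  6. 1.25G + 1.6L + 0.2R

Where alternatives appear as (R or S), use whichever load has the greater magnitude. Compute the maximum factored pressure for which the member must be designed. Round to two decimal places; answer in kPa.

(R or S) → R = 2.4 kPa.
1. 1.35(9.8) + 0.75(2.4) + 0.75(4.8) + 0.75(1.0) = 13.23 + 1.80 + 3.60 + 0.75 = 19.38
2. 1.25(9.8) + 1.3(8.4) + 0.3(2.4) = 12.25 + 10.92 + 0.72 = 23.89
3. 1.4(9.8) + 1.6(2.4) + 0.7(4.8) = 13.72 + 3.84 + 3.36 = 20.92
4. 0.85(9.8) - 0.6(8.4) = 8.33 - 5.04 = 3.29
5. 1.4(9.8) = 13.72
6. 1.25(9.8) + 1.6(4.8) + 0.2(2.4) = 12.25 + 7.68 + 0.48 = 20.41
The controlling combination is 2, giving 23.89 kPa.

23.89 kPa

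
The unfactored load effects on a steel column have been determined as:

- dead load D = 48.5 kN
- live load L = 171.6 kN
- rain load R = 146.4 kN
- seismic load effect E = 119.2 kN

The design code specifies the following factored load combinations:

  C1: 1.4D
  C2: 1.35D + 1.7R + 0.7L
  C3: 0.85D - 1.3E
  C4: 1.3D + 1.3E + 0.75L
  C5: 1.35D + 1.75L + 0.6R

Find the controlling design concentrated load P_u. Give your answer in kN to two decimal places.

453.62 kN

C1: 1.4(48.5) = 67.90
C2: 1.35(48.5) + 1.7(146.4) + 0.7(171.6) = 434.48
C3: 0.85(48.5) - 1.3(119.2) = -113.74
C4: 1.3(48.5) + 1.3(119.2) + 0.75(171.6) = 346.71
C5: 1.35(48.5) + 1.75(171.6) + 0.6(146.4) = 453.62
Combination 5 governs: P_u = 453.62 kN.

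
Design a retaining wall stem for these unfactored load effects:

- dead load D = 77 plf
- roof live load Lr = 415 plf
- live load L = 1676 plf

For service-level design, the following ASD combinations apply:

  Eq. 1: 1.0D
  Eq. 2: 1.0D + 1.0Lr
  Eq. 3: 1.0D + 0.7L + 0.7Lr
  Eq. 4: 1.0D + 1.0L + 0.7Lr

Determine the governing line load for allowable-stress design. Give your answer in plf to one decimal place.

2043.5 plf

Eq. 1: 1.0(77) = 77.0
Eq. 2: 1.0(77) + 1.0(415) = 77.0 + 415.0 = 492.0
Eq. 3: 1.0(77) + 0.7(1676) + 0.7(415) = 77.0 + 1173.2 + 290.5 = 1540.7
Eq. 4: 1.0(77) + 1.0(1676) + 0.7(415) = 77.0 + 1676.0 + 290.5 = 2043.5
The controlling combination is 4, giving 2043.5 plf.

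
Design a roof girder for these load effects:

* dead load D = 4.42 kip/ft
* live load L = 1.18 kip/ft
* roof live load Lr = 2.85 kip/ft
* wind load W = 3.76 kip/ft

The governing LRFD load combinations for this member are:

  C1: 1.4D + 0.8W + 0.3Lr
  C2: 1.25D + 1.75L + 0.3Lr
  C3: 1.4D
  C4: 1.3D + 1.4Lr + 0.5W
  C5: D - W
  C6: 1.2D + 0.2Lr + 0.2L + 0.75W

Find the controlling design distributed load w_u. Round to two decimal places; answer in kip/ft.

C1: 1.4(4.42) + 0.8(3.76) + 0.3(2.85) = 10.05
C2: 1.25(4.42) + 1.75(1.18) + 0.3(2.85) = 8.45
C3: 1.4(4.42) = 6.19
C4: 1.3(4.42) + 1.4(2.85) + 0.5(3.76) = 5.75 + 3.99 + 1.88 = 11.62
C5: 1.0(4.42) - 1.0(3.76) = 4.42 - 3.76 = 0.66
C6: 1.2(4.42) + 0.2(2.85) + 0.2(1.18) + 0.75(3.76) = 5.30 + 0.57 + 0.24 + 2.82 = 8.93
Combination 4 governs: w_u = 11.62 kip/ft.

11.62 kip/ft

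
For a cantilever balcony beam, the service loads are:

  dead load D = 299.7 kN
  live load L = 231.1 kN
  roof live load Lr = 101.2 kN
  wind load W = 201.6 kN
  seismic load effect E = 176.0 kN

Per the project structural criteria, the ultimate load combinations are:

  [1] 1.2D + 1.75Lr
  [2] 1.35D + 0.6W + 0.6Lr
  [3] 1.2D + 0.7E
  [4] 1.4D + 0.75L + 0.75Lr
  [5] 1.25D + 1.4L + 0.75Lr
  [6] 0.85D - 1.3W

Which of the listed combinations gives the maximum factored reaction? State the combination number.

Combination 5

[1] 1.2(299.7) + 1.75(101.2) = 536.7
[2] 1.35(299.7) + 0.6(201.6) + 0.6(101.2) = 586.3
[3] 1.2(299.7) + 0.7(176.0) = 482.8
[4] 1.4(299.7) + 0.75(231.1) + 0.75(101.2) = 668.8
[5] 1.25(299.7) + 1.4(231.1) + 0.75(101.2) = 774.1
[6] 0.85(299.7) - 1.3(201.6) = -7.3
The largest value is 774.1 kN from combination 5.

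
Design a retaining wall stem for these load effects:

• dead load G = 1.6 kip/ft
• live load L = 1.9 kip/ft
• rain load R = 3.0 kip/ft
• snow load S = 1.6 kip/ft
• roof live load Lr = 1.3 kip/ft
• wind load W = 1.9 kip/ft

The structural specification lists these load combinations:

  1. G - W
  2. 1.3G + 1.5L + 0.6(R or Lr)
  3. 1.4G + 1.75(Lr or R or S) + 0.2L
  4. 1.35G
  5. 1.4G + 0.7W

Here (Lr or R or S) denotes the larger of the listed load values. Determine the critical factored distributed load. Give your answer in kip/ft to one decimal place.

7.9 kip/ft

(R or Lr) → R = 3.0 kip/ft; (Lr or R or S) → R = 3.0 kip/ft.
1. 1.0(1.6) - 1.0(1.9) = 1.6 - 1.9 = -0.3
2. 1.3(1.6) + 1.5(1.9) + 0.6(3.0) = 6.7
3. 1.4(1.6) + 1.75(3.0) + 0.2(1.9) = 2.2 + 5.3 + 0.4 = 7.9
4. 1.35(1.6) = 2.2
5. 1.4(1.6) + 0.7(1.9) = 3.6
Combination 3 governs: w_u = 7.9 kip/ft.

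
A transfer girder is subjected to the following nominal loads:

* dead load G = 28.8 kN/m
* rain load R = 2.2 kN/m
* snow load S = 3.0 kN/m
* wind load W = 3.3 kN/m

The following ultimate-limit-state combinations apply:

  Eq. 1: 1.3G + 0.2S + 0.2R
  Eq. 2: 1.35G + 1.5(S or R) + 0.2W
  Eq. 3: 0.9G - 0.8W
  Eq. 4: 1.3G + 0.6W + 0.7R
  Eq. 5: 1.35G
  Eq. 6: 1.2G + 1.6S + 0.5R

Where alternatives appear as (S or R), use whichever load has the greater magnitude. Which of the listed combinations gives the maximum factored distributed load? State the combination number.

Combination 2

(S or R) → S = 3.0 kN/m.
Eq. 1: 1.3(28.8) + 0.2(3.0) + 0.2(2.2) = 38.5
Eq. 2: 1.35(28.8) + 1.5(3.0) + 0.2(3.3) = 44.0
Eq. 3: 0.9(28.8) - 0.8(3.3) = 23.3
Eq. 4: 1.3(28.8) + 0.6(3.3) + 0.7(2.2) = 41.0
Eq. 5: 1.35(28.8) = 38.9
Eq. 6: 1.2(28.8) + 1.6(3.0) + 0.5(2.2) = 40.5
The largest value is 44.0 kN/m from combination 2.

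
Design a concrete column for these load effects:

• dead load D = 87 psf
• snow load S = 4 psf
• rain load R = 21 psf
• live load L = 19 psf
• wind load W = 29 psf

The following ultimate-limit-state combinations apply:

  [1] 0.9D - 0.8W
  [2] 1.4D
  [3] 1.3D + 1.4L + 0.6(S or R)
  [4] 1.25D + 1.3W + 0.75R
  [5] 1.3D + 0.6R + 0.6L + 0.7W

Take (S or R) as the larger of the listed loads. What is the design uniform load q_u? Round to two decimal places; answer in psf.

162.20 psf

(S or R) → R = 21 psf.
[1] 0.9(87) - 0.8(29) = 78.30 - 23.20 = 55.10
[2] 1.4(87) = 121.80
[3] 1.3(87) + 1.4(19) + 0.6(21) = 113.10 + 26.60 + 12.60 = 152.30
[4] 1.25(87) + 1.3(29) + 0.75(21) = 108.75 + 37.70 + 15.75 = 162.20
[5] 1.3(87) + 0.6(21) + 0.6(19) + 0.7(29) = 113.10 + 12.60 + 11.40 + 20.30 = 157.40
Combination 4 governs: q_u = 162.20 psf.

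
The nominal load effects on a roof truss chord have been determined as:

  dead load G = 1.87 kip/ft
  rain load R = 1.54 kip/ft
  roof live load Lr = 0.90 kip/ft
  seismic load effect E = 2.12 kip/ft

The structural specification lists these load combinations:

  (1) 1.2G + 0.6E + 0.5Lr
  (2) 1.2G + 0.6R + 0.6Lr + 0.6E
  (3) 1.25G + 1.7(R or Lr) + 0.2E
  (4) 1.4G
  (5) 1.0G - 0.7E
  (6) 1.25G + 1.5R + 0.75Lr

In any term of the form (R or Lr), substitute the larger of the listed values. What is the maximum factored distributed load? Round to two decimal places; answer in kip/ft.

(R or Lr) → R = 1.54 kip/ft.
(1) 1.2(1.87) + 0.6(2.12) + 0.5(0.90) = 3.97
(2) 1.2(1.87) + 0.6(1.54) + 0.6(0.90) + 0.6(2.12) = 4.98
(3) 1.25(1.87) + 1.7(1.54) + 0.2(2.12) = 2.34 + 2.62 + 0.42 = 5.38
(4) 1.4(1.87) = 2.62
(5) 1.0(1.87) - 0.7(2.12) = 1.87 - 1.48 = 0.39
(6) 1.25(1.87) + 1.5(1.54) + 0.75(0.90) = 5.32
Combination 3 governs: w_u = 5.38 kip/ft.

5.38 kip/ft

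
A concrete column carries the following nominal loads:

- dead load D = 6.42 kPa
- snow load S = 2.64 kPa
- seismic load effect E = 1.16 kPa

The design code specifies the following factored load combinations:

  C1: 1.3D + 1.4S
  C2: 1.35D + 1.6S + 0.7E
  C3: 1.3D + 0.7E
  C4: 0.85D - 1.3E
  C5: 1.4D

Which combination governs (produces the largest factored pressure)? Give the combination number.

Combination 2

C1: 1.3(6.42) + 1.4(2.64) = 12.04
C2: 1.35(6.42) + 1.6(2.64) + 0.7(1.16) = 8.67 + 4.22 + 0.81 = 13.70
C3: 1.3(6.42) + 0.7(1.16) = 8.35 + 0.81 = 9.16
C4: 0.85(6.42) - 1.3(1.16) = 5.46 - 1.51 = 3.95
C5: 1.4(6.42) = 8.99
The largest value is 13.70 kPa from combination 2.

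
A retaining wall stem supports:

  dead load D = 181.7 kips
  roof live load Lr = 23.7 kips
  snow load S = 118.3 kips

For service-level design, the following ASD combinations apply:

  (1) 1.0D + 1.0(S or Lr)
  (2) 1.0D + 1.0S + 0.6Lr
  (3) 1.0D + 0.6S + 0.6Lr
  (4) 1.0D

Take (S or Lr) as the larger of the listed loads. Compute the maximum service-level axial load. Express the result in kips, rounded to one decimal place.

(S or Lr) → S = 118.3 kips.
(1) 1.0(181.7) + 1.0(118.3) = 181.7 + 118.3 = 300.0
(2) 1.0(181.7) + 1.0(118.3) + 0.6(23.7) = 181.7 + 118.3 + 14.2 = 314.2
(3) 1.0(181.7) + 0.6(118.3) + 0.6(23.7) = 181.7 + 71.0 + 14.2 = 266.9
(4) 1.0(181.7) = 181.7
Combination 2 governs: P = 314.2 kips.

314.2 kips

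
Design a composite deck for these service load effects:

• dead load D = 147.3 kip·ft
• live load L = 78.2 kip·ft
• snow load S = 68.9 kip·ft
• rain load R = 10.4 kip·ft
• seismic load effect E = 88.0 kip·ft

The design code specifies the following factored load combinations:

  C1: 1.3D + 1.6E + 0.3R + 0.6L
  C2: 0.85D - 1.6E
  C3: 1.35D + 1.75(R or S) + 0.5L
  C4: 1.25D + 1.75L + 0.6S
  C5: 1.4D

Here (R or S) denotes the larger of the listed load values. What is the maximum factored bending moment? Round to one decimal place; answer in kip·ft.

(R or S) → S = 68.9 kip·ft.
C1: 1.3(147.3) + 1.6(88.0) + 0.3(10.4) + 0.6(78.2) = 191.5 + 140.8 + 3.1 + 46.9 = 382.3
C2: 0.85(147.3) - 1.6(88.0) = 125.2 - 140.8 = -15.6
C3: 1.35(147.3) + 1.75(68.9) + 0.5(78.2) = 358.5
C4: 1.25(147.3) + 1.75(78.2) + 0.6(68.9) = 184.1 + 136.9 + 41.3 = 362.3
C5: 1.4(147.3) = 206.2
Combination 1 governs: M_u = 382.3 kip·ft.

382.3 kip·ft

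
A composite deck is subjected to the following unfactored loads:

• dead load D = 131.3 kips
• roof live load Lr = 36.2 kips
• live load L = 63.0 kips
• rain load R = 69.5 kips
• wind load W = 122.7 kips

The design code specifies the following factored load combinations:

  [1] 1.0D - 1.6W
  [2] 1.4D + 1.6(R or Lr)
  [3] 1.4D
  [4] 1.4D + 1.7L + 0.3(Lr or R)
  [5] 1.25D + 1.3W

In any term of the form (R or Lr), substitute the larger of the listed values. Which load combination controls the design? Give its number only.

(R or Lr) → R = 69.5 kips; (Lr or R) → R = 69.5 kips.
[1] 1.0(131.3) - 1.6(122.7) = 131.3 - 196.3 = -65.0
[2] 1.4(131.3) + 1.6(69.5) = 183.8 + 111.2 = 295.0
[3] 1.4(131.3) = 183.8
[4] 1.4(131.3) + 1.7(63.0) + 0.3(69.5) = 183.8 + 107.1 + 20.9 = 311.8
[5] 1.25(131.3) + 1.3(122.7) = 164.1 + 159.5 = 323.6
The largest value is 323.6 kips from combination 5.

Combination 5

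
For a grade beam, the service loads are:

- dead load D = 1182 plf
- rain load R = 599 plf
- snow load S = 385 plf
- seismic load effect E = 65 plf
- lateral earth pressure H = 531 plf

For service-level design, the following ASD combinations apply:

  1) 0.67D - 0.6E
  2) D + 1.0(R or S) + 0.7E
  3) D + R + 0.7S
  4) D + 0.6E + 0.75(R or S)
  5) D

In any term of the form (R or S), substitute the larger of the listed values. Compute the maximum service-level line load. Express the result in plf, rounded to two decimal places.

2050.50 plf

(R or S) → R = 599 plf.
1) 0.67(1182) - 0.6(65) = 791.94 - 39.00 = 752.94
2) 1.0(1182) + 1.0(599) + 0.7(65) = 1182.00 + 599.00 + 45.50 = 1826.50
3) 1.0(1182) + 1.0(599) + 0.7(385) = 1182.00 + 599.00 + 269.50 = 2050.50
4) 1.0(1182) + 0.6(65) + 0.75(599) = 1182.00 + 39.00 + 449.25 = 1670.25
5) 1.0(1182) = 1182.00
Combination 3 governs: w = 2050.50 plf.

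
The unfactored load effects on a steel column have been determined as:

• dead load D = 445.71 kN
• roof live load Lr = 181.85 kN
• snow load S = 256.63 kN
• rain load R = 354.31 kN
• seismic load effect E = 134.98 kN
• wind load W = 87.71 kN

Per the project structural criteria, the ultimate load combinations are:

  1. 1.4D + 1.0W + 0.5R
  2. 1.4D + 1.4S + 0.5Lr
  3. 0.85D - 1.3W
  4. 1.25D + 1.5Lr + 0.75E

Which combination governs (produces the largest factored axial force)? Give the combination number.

Combination 2

1. 1.4(445.71) + 1.0(87.71) + 0.5(354.31) = 888.86
2. 1.4(445.71) + 1.4(256.63) + 0.5(181.85) = 1074.20
3. 0.85(445.71) - 1.3(87.71) = 264.83
4. 1.25(445.71) + 1.5(181.85) + 0.75(134.98) = 931.15
The largest value is 1074.20 kN from combination 2.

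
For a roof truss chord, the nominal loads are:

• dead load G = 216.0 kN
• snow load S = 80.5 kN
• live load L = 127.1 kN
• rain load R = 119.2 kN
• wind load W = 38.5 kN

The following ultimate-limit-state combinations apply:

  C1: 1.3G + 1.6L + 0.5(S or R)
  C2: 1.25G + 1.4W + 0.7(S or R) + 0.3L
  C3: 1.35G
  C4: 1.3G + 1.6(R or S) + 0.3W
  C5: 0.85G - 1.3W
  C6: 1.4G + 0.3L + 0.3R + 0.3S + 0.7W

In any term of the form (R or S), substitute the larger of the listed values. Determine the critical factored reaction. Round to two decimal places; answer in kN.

543.76 kN

(S or R) → R = 119.2 kN; (R or S) → R = 119.2 kN.
C1: 1.3(216.0) + 1.6(127.1) + 0.5(119.2) = 280.80 + 203.36 + 59.60 = 543.76
C2: 1.25(216.0) + 1.4(38.5) + 0.7(119.2) + 0.3(127.1) = 270.00 + 53.90 + 83.44 + 38.13 = 445.47
C3: 1.35(216.0) = 291.60
C4: 1.3(216.0) + 1.6(119.2) + 0.3(38.5) = 280.80 + 190.72 + 11.55 = 483.07
C5: 0.85(216.0) - 1.3(38.5) = 183.60 - 50.05 = 133.55
C6: 1.4(216.0) + 0.3(127.1) + 0.3(119.2) + 0.3(80.5) + 0.7(38.5) = 302.40 + 38.13 + 35.76 + 24.15 + 26.95 = 427.39
Maximum is from combination 1.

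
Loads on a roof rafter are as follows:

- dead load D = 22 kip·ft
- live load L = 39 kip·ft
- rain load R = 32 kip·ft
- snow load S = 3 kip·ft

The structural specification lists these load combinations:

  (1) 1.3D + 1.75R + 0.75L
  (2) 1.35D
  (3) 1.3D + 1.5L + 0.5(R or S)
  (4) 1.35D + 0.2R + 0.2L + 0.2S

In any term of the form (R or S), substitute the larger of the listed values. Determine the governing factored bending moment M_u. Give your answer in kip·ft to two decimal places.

113.85 kip·ft

(R or S) → R = 32 kip·ft.
(1) 1.3(22) + 1.75(32) + 0.75(39) = 113.85
(2) 1.35(22) = 29.70
(3) 1.3(22) + 1.5(39) + 0.5(32) = 103.10
(4) 1.35(22) + 0.2(32) + 0.2(39) + 0.2(3) = 44.50
Combination 1 governs: M_u = 113.85 kip·ft.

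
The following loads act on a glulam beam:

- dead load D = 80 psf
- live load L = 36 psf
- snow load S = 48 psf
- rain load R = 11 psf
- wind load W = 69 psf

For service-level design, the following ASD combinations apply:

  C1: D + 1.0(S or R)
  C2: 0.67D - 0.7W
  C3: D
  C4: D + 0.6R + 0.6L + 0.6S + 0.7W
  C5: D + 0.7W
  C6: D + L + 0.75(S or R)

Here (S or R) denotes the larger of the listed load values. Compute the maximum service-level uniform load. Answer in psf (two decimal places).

185.30 psf

(S or R) → S = 48 psf.
C1: 1.0(80) + 1.0(48) = 128.00
C2: 0.67(80) - 0.7(69) = 5.30
C3: 1.0(80) = 80.00
C4: 1.0(80) + 0.6(11) + 0.6(36) + 0.6(48) + 0.7(69) = 185.30
C5: 1.0(80) + 0.7(69) = 128.30
C6: 1.0(80) + 1.0(36) + 0.75(48) = 152.00
The controlling combination is 4, giving 185.30 psf.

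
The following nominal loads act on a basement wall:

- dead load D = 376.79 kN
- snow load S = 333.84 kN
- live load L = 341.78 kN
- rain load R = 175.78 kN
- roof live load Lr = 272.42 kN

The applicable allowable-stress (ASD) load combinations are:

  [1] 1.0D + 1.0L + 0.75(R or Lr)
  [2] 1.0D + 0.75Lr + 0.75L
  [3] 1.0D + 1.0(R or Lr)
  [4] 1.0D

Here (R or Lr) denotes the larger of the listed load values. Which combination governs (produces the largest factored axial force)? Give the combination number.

Combination 1

(R or Lr) → Lr = 272.42 kN.
[1] 1.0(376.79) + 1.0(341.78) + 0.75(272.42) = 376.79 + 341.78 + 204.32 = 922.89
[2] 1.0(376.79) + 0.75(272.42) + 0.75(341.78) = 837.44
[3] 1.0(376.79) + 1.0(272.42) = 376.79 + 272.42 = 649.21
[4] 1.0(376.79) = 376.79
The largest value is 922.89 kN from combination 1.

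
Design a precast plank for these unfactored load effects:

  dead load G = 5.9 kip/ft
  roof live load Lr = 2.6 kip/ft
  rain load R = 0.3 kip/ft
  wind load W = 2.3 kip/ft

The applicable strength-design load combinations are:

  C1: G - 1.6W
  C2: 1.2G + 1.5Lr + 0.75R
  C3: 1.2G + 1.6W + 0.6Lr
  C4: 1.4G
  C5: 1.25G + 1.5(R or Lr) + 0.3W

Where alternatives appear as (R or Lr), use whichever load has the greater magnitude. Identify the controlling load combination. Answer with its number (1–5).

Combination 3

(R or Lr) → Lr = 2.6 kip/ft.
C1: 1.0(5.9) - 1.6(2.3) = 2.2
C2: 1.2(5.9) + 1.5(2.6) + 0.75(0.3) = 11.2
C3: 1.2(5.9) + 1.6(2.3) + 0.6(2.6) = 12.3
C4: 1.4(5.9) = 8.3
C5: 1.25(5.9) + 1.5(2.6) + 0.3(2.3) = 12.0
The largest value is 12.3 kip/ft from combination 3.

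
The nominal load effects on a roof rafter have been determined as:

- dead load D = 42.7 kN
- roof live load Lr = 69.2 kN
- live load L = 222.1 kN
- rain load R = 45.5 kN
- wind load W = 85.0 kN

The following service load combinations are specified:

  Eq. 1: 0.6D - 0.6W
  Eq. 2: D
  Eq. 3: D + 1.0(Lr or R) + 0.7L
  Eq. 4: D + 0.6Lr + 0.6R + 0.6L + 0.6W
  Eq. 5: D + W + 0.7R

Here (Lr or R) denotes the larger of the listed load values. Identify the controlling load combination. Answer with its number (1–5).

(Lr or R) → Lr = 69.2 kN.
Eq. 1: 0.6(42.7) - 0.6(85.0) = 25.62 - 51.00 = -25.38
Eq. 2: 1.0(42.7) = 42.70
Eq. 3: 1.0(42.7) + 1.0(69.2) + 0.7(222.1) = 42.70 + 69.20 + 155.47 = 267.37
Eq. 4: 1.0(42.7) + 0.6(69.2) + 0.6(45.5) + 0.6(222.1) + 0.6(85.0) = 42.70 + 41.52 + 27.30 + 133.26 + 51.00 = 295.78
Eq. 5: 1.0(42.7) + 1.0(85.0) + 0.7(45.5) = 42.70 + 85.00 + 31.85 = 159.55
The largest value is 295.78 kN from combination 4.

Combination 4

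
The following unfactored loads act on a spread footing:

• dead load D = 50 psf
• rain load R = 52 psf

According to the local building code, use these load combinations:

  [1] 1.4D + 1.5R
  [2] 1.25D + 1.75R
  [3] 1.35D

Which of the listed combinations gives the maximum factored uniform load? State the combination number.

Combination 2

[1] 1.4(50) + 1.5(52) = 70.0 + 78.0 = 148.0
[2] 1.25(50) + 1.75(52) = 62.5 + 91.0 = 153.5
[3] 1.35(50) = 67.5
The largest value is 153.5 psf from combination 2.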